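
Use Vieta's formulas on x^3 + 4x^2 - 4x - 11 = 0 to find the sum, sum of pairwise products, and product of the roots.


Monic cubic x^3+bx^2+cx+d=0: sum=-b, pairwise sum=c, product=-d.
b=4, c=-4, d=-11
r1+r2+r3 = -4
r1r2+r1r3+r2r3 = -4
r1r2r3 = 11


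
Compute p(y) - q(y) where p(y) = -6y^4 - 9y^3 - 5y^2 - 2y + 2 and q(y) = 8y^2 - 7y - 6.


Distribute the minus sign:
  (-6y^4 - 9y^3 - 5y^2 - 2y + 2)
- (8y^2 - 7y - 6)
Negate second polynomial: -8y^2 + 7y + 6
Add: -6y^4 - 9y^3 - 13y^2 + 5y + 8


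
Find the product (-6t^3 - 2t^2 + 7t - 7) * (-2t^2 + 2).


Distribute each term of the first polynomial:
  (-6t^3)(-2t^2 + 2) = 12t^5 - 12t^3
  (-2t^2)(-2t^2 + 2) = 4t^4 - 4t^2
  (7t)(-2t^2 + 2) = -14t^3 + 14t
  (-7)(-2t^2 + 2) = 14t^2 - 14
Sum: 12t^5 + 4t^4 - 26t^3 + 10t^2 + 14t - 14


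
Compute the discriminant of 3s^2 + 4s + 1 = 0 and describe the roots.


D = b^2 - 4ac = (4)^2 - 4(3)(1) = 16 - 12 = 4
Since D > 0: two distinct rational roots


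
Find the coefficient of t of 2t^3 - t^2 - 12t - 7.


Read off the coefficient of t: -12


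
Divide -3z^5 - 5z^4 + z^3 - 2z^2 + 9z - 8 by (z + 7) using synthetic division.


Synthetic division with c = -7. Coefficients: -3, -5, 1, -2, 9, -8
Bring down -3.
  -3 * -7 = 21; 21 - 5 = 16
  16 * -7 = -112; -112 + 1 = -111
  -111 * -7 = 777; 777 - 2 = 775
  775 * -7 = -5425; -5425 + 9 = -5416
  -5416 * -7 = 37912; 37912 - 8 = 37904
Quotient: -3z^4 + 16z^3 - 111z^2 + 775z - 5416, Remainder: 37904


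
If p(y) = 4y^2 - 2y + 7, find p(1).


Using direct substitution:
  4 * (1)^2 = 4
  -2 * (1)^1 = -2
  constant: 7
Sum = 4 - 2 + 7 = 9


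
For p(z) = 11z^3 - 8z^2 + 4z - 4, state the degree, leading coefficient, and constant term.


Highest power of z is 3, with coefficient 11. Constant term is -4.
Degree = 3, leading coefficient = 11, constant term = -4


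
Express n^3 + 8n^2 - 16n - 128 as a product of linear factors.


Try integer roots (divisors of -128). n=-8: p(-8)=0.
Divide out (n + 8): quotient is n^2 - 16.
Factor the quadratic: (n + 4)(n - 4)
Result: (n + 8)(n + 4)(n - 4)


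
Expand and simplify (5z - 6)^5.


Expand (5z - 6)^5 by repeated multiplication:
  (5z - 6)^2 = 25z^2 - 60z + 36
  (5z - 6)^3 = 125z^3 - 450z^2 + 540z - 216
  (5z - 6)^4 = 625z^4 - 3000z^3 + 5400z^2 - 4320z + 1296
= 3125z^5 - 18750z^4 + 45000z^3 - 54000z^2 + 32400z - 7776


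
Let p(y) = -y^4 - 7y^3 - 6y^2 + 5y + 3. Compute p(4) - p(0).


p(4) = -777
p(0) = 3
p(4) - p(0) = -777 - 3 = -780


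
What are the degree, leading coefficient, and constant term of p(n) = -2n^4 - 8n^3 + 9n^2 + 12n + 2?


Highest power of n is 4, with coefficient -2. Constant term is 2.
Degree = 4, leading coefficient = -2, constant term = 2


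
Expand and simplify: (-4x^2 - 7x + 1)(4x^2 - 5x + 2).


Distribute each term of the first polynomial:
  (-4x^2)(4x^2 - 5x + 2) = -16x^4 + 20x^3 - 8x^2
  (-7x)(4x^2 - 5x + 2) = -28x^3 + 35x^2 - 14x
  (1)(4x^2 - 5x + 2) = 4x^2 - 5x + 2
Sum: -16x^4 - 8x^3 + 31x^2 - 19x + 2


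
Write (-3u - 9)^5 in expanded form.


Expand (-3u - 9)^5 by repeated multiplication:
  (-3u - 9)^2 = 9u^2 + 54u + 81
  (-3u - 9)^3 = -27u^3 - 243u^2 - 729u - 729
  (-3u - 9)^4 = 81u^4 + 972u^3 + 4374u^2 + 8748u + 6561
= -243u^5 - 3645u^4 - 21870u^3 - 65610u^2 - 98415u - 59049


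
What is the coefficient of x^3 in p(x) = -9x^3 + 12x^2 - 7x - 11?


Read off the coefficient of x^3: -9


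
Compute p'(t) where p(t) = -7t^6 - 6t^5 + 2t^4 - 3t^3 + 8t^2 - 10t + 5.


Apply the power rule term by term:
  d/dt(-7t^6) = -42t^5
  d/dt(-6t^5) = -30t^4
  d/dt(2t^4) = 8t^3
  d/dt(-3t^3) = -9t^2
  d/dt(8t^2) = 16t
  d/dt(-10t) = -10
  d/dt(5) = 0
p'(t) = -42t^5 - 30t^4 + 8t^3 - 9t^2 + 16t - 10


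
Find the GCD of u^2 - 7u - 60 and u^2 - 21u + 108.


Factor each:
  u^2 - 7u - 60 = (u - 12)(u + 5)
  u^2 - 21u + 108 = (u - 12)(u - 9)
Common monic factor: u - 12


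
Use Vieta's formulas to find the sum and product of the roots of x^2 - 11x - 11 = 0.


For ax^2+bx+c=0: sum = -b/a, product = c/a.
a=1, b=-11, c=-11
Sum = -(-11)/1 = 11
Product = (-11)/1 = -11


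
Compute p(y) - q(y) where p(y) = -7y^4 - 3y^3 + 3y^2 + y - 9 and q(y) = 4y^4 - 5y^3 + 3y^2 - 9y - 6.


Distribute the minus sign:
  (-7y^4 - 3y^3 + 3y^2 + y - 9)
- (4y^4 - 5y^3 + 3y^2 - 9y - 6)
Negate second polynomial: -4y^4 + 5y^3 - 3y^2 + 9y + 6
Add: -11y^4 + 2y^3 + 10y - 3


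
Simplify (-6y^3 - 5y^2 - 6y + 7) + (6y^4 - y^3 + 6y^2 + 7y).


Align terms by degree and add:
  -6y^3 - 5y^2 - 6y + 7
+ 6y^4 - y^3 + 6y^2 + 7y
= 6y^4 - 7y^3 + y^2 + y + 7


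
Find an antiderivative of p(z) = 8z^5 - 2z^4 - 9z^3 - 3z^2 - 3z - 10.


Reverse power rule on each term:
  ∫ 8z^5 dz = (4/3)z^6
  ∫ -2z^4 dz = -(2/5)z^5
  ∫ -9z^3 dz = -(9/4)z^4
  ∫ -3z^2 dz = -z^3
  ∫ -3z dz = -(3/2)z^2
  ∫ -10 dz = -10z
F(z) = (4/3)z^6 - (2/5)z^5 - (9/4)z^4 - z^3 - (3/2)z^2 - 10z + C


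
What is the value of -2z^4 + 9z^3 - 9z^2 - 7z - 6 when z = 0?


Using direct substitution:
  -2 * (0)^4 = 0
  9 * (0)^3 = 0
  -9 * (0)^2 = 0
  -7 * (0)^1 = 0
  constant: -6
Sum = 0 + 0 + 0 + 0 - 6 = -6


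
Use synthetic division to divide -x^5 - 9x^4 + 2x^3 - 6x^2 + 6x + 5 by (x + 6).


Synthetic division with c = -6. Coefficients: -1, -9, 2, -6, 6, 5
Bring down -1.
  -1 * -6 = 6; 6 - 9 = -3
  -3 * -6 = 18; 18 + 2 = 20
  20 * -6 = -120; -120 - 6 = -126
  -126 * -6 = 756; 756 + 6 = 762
  762 * -6 = -4572; -4572 + 5 = -4567
Quotient: -x^4 - 3x^3 + 20x^2 - 126x + 762, Remainder: -4567


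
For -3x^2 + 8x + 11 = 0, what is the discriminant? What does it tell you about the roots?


D = b^2 - 4ac = (8)^2 - 4(-3)(11) = 64 + 132 = 196
Since D > 0: two distinct rational roots


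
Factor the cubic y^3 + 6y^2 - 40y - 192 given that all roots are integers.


Try integer roots (divisors of -192). y=6: p(6)=0.
Divide out (y - 6): quotient is y^2 + 12y + 32.
Factor the quadratic: (y + 8)(y + 4)
Result: (y - 6)(y + 8)(y + 4)


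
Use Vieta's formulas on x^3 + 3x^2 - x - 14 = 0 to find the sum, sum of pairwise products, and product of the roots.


Monic cubic x^3+bx^2+cx+d=0: sum=-b, pairwise sum=c, product=-d.
b=3, c=-1, d=-14
r1+r2+r3 = -3
r1r2+r1r3+r2r3 = -1
r1r2r3 = 14


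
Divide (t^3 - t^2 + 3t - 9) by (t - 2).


(t^3 - t^2 + 3t - 9) / (t - 2)
Step 1: t^2 * (t - 2) = t^3 - 2t^2; subtract.
Step 2: t * (t - 2) = t^2 - 2t; subtract.
Step 3: 5 * (t - 2) = 5t - 10; subtract.
Quotient: t^2 + t + 5, Remainder: 1


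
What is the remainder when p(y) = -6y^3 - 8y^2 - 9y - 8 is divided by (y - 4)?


By the Remainder Theorem, the remainder equals p(4):
  -6*(4)^3 = -384
  -8*(4)^2 = -128
  -9*(4)^1 = -36
  constant: -8
Sum: -384 - 128 - 36 - 8 = -556


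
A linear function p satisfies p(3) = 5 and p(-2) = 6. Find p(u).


p(u) = mu + b. Using p(3)=5, p(-2)=6:
m = (5 - 6)/(3 + 2) = -1/5 = -1/5
b = 5 - m*(3) = 5 + 3/5 = 28/5
p(u) = -(1/5)u + (28/5)


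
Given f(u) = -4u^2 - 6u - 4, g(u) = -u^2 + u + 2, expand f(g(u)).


Substitute g(u) into f:
f(g(u)) = -4*(-u^2 + u + 2)^2 + (-6)*(-u^2 + u + 2) + (-4)
(-u^2 + u + 2)^2 = u^4 - 2u^3 - 3u^2 + 4u + 4
Expand and combine: -4u^4 + 8u^3 + 18u^2 - 22u - 32


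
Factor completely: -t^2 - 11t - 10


Roots satisfy r1 + r2 = -b/a = -11 and r1*r2 = c/a = 10.
So r1 = -10, r2 = -1.
-t^2 - 11t - 10 = -(t - r1)(t - r2) = -(t + 10)(t + 1)


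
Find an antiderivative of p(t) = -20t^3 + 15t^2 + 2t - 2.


Reverse power rule on each term:
  ∫ -20t^3 dt = -5t^4
  ∫ 15t^2 dt = 5t^3
  ∫ 2t dt = t^2
  ∫ -2 dt = -2t
F(t) = -5t^4 + 5t^3 + t^2 - 2t + C


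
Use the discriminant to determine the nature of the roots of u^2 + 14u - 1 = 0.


D = b^2 - 4ac = (14)^2 - 4(1)(-1) = 196 + 4 = 200
Since D > 0: two distinct irrational roots


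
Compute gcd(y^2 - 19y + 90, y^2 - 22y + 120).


Factor each:
  y^2 - 19y + 90 = (y - 10)(y - 9)
  y^2 - 22y + 120 = (y - 10)(y - 12)
Common monic factor: y - 10


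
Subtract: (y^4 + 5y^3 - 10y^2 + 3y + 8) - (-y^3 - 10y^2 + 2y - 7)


Distribute the minus sign:
  (y^4 + 5y^3 - 10y^2 + 3y + 8)
- (-y^3 - 10y^2 + 2y - 7)
Negate second polynomial: y^3 + 10y^2 - 2y + 7
Add: y^4 + 6y^3 + y + 15


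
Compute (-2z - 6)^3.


Expand (-2z - 6)^3 by repeated multiplication:
  (-2z - 6)^2 = 4z^2 + 24z + 36
= -8z^3 - 72z^2 - 216z - 216


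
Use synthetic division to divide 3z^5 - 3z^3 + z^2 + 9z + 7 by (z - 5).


Synthetic division with c = 5. Coefficients: 3, 0, -3, 1, 9, 7
Bring down 3.
  3 * 5 = 15; 15 + 0 = 15
  15 * 5 = 75; 75 - 3 = 72
  72 * 5 = 360; 360 + 1 = 361
  361 * 5 = 1805; 1805 + 9 = 1814
  1814 * 5 = 9070; 9070 + 7 = 9077
Quotient: 3z^4 + 15z^3 + 72z^2 + 361z + 1814, Remainder: 9077


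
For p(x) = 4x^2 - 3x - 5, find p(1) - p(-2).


p(1) = -4
p(-2) = 17
p(1) - p(-2) = -4 - 17 = -21


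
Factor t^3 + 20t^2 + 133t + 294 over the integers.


Try integer roots (divisors of 294). t=-7: p(-7)=0.
Divide out (t + 7): quotient is t^2 + 13t + 42.
Factor the quadratic: (t + 7)(t + 6)
Result: (t + 7)(t + 7)(t + 6)


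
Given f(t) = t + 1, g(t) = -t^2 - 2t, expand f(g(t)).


Substitute g(t) into f:
f(g(t)) = 1*(-t^2 - 2t) + 1
Expand and combine: -t^2 - 2t + 1


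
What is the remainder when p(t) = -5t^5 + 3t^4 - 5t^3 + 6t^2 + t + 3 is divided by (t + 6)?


By the Remainder Theorem, the remainder equals p(-6):
  -5*(-6)^5 = 38880
  3*(-6)^4 = 3888
  -5*(-6)^3 = 1080
  6*(-6)^2 = 216
  1*(-6)^1 = -6
  constant: 3
Sum: 38880 + 3888 + 1080 + 216 - 6 + 3 = 44061


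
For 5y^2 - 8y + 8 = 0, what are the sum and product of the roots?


For ay^2+by+c=0: sum = -b/a, product = c/a.
a=5, b=-8, c=8
Sum = -(-8)/5 = 8/5
Product = (8)/5 = 8/5


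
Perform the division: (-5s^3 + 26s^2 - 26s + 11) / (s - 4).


(-5s^3 + 26s^2 - 26s + 11) / (s - 4)
Step 1: -5s^2 * (s - 4) = -5s^3 + 20s^2; subtract.
Step 2: 6s * (s - 4) = 6s^2 - 24s; subtract.
Step 3: -2 * (s - 4) = -2s + 8; subtract.
Quotient: -5s^2 + 6s - 2, Remainder: 3


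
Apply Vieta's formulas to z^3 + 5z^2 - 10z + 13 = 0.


Monic cubic z^3+bz^2+cz+d=0: sum=-b, pairwise sum=c, product=-d.
b=5, c=-10, d=13
r1+r2+r3 = -5
r1r2+r1r3+r2r3 = -10
r1r2r3 = -13


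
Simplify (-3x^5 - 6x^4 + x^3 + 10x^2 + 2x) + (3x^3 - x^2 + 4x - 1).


Align terms by degree and add:
  -3x^5 - 6x^4 + x^3 + 10x^2 + 2x
+ 3x^3 - x^2 + 4x - 1
= -3x^5 - 6x^4 + 4x^3 + 9x^2 + 6x - 1


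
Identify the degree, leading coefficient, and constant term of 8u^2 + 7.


Highest power of u is 2, with coefficient 8. Constant term is 7.
Degree = 2, leading coefficient = 8, constant term = 7


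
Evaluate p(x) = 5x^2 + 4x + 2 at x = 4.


Using direct substitution:
  5 * (4)^2 = 80
  4 * (4)^1 = 16
  constant: 2
Sum = 80 + 16 + 2 = 98


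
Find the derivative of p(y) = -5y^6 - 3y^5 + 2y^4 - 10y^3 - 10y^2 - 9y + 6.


Apply the power rule term by term:
  d/dy(-5y^6) = -30y^5
  d/dy(-3y^5) = -15y^4
  d/dy(2y^4) = 8y^3
  d/dy(-10y^3) = -30y^2
  d/dy(-10y^2) = -20y
  d/dy(-9y) = -9
  d/dy(6) = 0
p'(y) = -30y^5 - 15y^4 + 8y^3 - 30y^2 - 20y - 9


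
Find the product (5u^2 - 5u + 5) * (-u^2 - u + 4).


Distribute each term of the first polynomial:
  (5u^2)(-u^2 - u + 4) = -5u^4 - 5u^3 + 20u^2
  (-5u)(-u^2 - u + 4) = 5u^3 + 5u^2 - 20u
  (5)(-u^2 - u + 4) = -5u^2 - 5u + 20
Sum: -5u^4 + 20u^2 - 25u + 20


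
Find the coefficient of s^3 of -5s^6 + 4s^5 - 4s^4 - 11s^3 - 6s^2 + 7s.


Read off the coefficient of s^3: -11


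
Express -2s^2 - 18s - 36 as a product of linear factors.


Roots satisfy r1 + r2 = -b/a = -9 and r1*r2 = c/a = 18.
So r1 = -6, r2 = -3.
-2s^2 - 18s - 36 = -2(s - r1)(s - r2) = -2(s + 6)(s + 3)


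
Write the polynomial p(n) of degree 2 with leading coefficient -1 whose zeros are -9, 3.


p(n) = -(n + 9)(n - 3)
Expand: -n^2 - 6n + 27


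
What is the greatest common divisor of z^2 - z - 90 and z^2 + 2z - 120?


Factor each:
  z^2 - z - 90 = (z - 10)(z + 9)
  z^2 + 2z - 120 = (z - 10)(z + 12)
Common monic factor: z - 10


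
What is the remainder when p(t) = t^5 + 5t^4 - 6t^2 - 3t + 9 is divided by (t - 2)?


By the Remainder Theorem, the remainder equals p(2):
  1*(2)^5 = 32
  5*(2)^4 = 80
  0*(2)^3 = 0
  -6*(2)^2 = -24
  -3*(2)^1 = -6
  constant: 9
Sum: 32 + 80 + 0 - 24 - 6 + 9 = 91


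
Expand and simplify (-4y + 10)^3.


Expand (-4y + 10)^3 by repeated multiplication:
  (-4y + 10)^2 = 16y^2 - 80y + 100
= -64y^3 + 480y^2 - 1200y + 1000


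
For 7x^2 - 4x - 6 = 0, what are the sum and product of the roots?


For ax^2+bx+c=0: sum = -b/a, product = c/a.
a=7, b=-4, c=-6
Sum = -(-4)/7 = 4/7
Product = (-6)/7 = -6/7


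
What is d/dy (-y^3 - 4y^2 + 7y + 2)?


Apply the power rule term by term:
  d/dy(-y^3) = -3y^2
  d/dy(-4y^2) = -8y
  d/dy(7y) = 7
  d/dy(2) = 0
p'(y) = -3y^2 - 8y + 7


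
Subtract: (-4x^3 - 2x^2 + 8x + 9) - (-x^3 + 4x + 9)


Distribute the minus sign:
  (-4x^3 - 2x^2 + 8x + 9)
- (-x^3 + 4x + 9)
Negate second polynomial: x^3 - 4x - 9
Add: -3x^3 - 2x^2 + 4x


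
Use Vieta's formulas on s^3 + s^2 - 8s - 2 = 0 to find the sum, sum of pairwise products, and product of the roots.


Monic cubic s^3+bs^2+cs+d=0: sum=-b, pairwise sum=c, product=-d.
b=1, c=-8, d=-2
r1+r2+r3 = -1
r1r2+r1r3+r2r3 = -8
r1r2r3 = 2


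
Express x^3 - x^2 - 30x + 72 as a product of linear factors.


Try integer roots (divisors of 72). x=3: p(3)=0.
Divide out (x - 3): quotient is x^2 + 2x - 24.
Factor the quadratic: (x + 6)(x - 4)
Result: (x - 3)(x + 6)(x - 4)


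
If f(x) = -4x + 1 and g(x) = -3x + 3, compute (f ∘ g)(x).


Substitute g(x) into f:
f(g(x)) = -4*(-3x + 3) + 1
Expand and combine: 12x - 11


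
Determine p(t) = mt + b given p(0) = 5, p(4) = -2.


p(t) = mt + b. Using p(0)=5, p(4)=-2:
m = (5 + 2)/(0 - 4) = 7/-4 = -7/4
b = 5 - m*(0) = 5 = 5
p(t) = -(7/4)t + 5


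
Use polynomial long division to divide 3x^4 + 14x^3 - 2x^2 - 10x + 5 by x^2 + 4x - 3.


(3x^4 + 14x^3 - 2x^2 - 10x + 5) / (x^2 + 4x - 3)
Step 1: 3x^2 * (x^2 + 4x - 3) = 3x^4 + 12x^3 - 9x^2; subtract.
Step 2: 2x * (x^2 + 4x - 3) = 2x^3 + 8x^2 - 6x; subtract.
Step 3: -1 * (x^2 + 4x - 3) = -x^2 - 4x + 3; subtract.
Quotient: 3x^2 + 2x - 1, Remainder: 2


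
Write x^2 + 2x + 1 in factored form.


Roots satisfy r1 + r2 = -b/a = -2 and r1*r2 = c/a = 1.
So r1 = -1, r2 = -1.
x^2 + 2x + 1 = (x - r1)(x - r2) = (x + 1)(x + 1)


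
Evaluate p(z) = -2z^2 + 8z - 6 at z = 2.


Using direct substitution:
  -2 * (2)^2 = -8
  8 * (2)^1 = 16
  constant: -6
Sum = -8 + 16 - 6 = 2


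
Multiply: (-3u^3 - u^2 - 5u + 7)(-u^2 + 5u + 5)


Distribute each term of the first polynomial:
  (-3u^3)(-u^2 + 5u + 5) = 3u^5 - 15u^4 - 15u^3
  (-u^2)(-u^2 + 5u + 5) = u^4 - 5u^3 - 5u^2
  (-5u)(-u^2 + 5u + 5) = 5u^3 - 25u^2 - 25u
  (7)(-u^2 + 5u + 5) = -7u^2 + 35u + 35
Sum: 3u^5 - 14u^4 - 15u^3 - 37u^2 + 10u + 35


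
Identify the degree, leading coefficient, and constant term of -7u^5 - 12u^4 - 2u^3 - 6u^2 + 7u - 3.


Highest power of u is 5, with coefficient -7. Constant term is -3.
Degree = 5, leading coefficient = -7, constant term = -3


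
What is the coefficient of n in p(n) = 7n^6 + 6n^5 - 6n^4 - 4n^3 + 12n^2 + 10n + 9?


Read off the coefficient of n: 10


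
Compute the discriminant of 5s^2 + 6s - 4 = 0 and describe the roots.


D = b^2 - 4ac = (6)^2 - 4(5)(-4) = 36 + 80 = 116
Since D > 0: two distinct irrational roots


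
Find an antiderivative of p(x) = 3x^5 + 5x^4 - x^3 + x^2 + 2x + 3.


Reverse power rule on each term:
  ∫ 3x^5 dx = (1/2)x^6
  ∫ 5x^4 dx = x^5
  ∫ -x^3 dx = -(1/4)x^4
  ∫ x^2 dx = (1/3)x^3
  ∫ 2x dx = x^2
  ∫ 3 dx = 3x
F(x) = (1/2)x^6 + x^5 - (1/4)x^4 + (1/3)x^3 + x^2 + 3x + C


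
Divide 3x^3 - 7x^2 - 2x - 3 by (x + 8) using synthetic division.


Synthetic division with c = -8. Coefficients: 3, -7, -2, -3
Bring down 3.
  3 * -8 = -24; -24 - 7 = -31
  -31 * -8 = 248; 248 - 2 = 246
  246 * -8 = -1968; -1968 - 3 = -1971
Quotient: 3x^2 - 31x + 246, Remainder: -1971


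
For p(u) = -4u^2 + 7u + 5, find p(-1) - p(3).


p(-1) = -6
p(3) = -10
p(-1) - p(3) = -6 + 10 = 4


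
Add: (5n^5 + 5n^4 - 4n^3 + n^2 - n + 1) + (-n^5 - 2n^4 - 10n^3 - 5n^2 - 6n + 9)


Align terms by degree and add:
  5n^5 + 5n^4 - 4n^3 + n^2 - n + 1
  -n^5 - 2n^4 - 10n^3 - 5n^2 - 6n + 9
= 4n^5 + 3n^4 - 14n^3 - 4n^2 - 7n + 10


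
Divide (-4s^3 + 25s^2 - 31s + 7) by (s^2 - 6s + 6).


(-4s^3 + 25s^2 - 31s + 7) / (s^2 - 6s + 6)
Step 1: -4s * (s^2 - 6s + 6) = -4s^3 + 24s^2 - 24s; subtract.
Step 2: 1 * (s^2 - 6s + 6) = s^2 - 6s + 6; subtract.
Quotient: -4s + 1, Remainder: -s + 1


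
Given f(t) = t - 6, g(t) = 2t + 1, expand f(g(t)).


Substitute g(t) into f:
f(g(t)) = 1*(2t + 1) + (-6)
Expand and combine: 2t - 5


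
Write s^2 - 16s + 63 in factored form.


Roots satisfy r1 + r2 = -b/a = 16 and r1*r2 = c/a = 63.
So r1 = 9, r2 = 7.
s^2 - 16s + 63 = (s - r1)(s - r2) = (s - 9)(s - 7)


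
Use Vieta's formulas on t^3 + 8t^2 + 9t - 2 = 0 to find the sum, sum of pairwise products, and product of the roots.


Monic cubic t^3+bt^2+ct+d=0: sum=-b, pairwise sum=c, product=-d.
b=8, c=9, d=-2
r1+r2+r3 = -8
r1r2+r1r3+r2r3 = 9
r1r2r3 = 2


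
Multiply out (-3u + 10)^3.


Expand (-3u + 10)^3 by repeated multiplication:
  (-3u + 10)^2 = 9u^2 - 60u + 100
= -27u^3 + 270u^2 - 900u + 1000


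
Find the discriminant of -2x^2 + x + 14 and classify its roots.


D = b^2 - 4ac = (1)^2 - 4(-2)(14) = 1 + 112 = 113
Since D > 0: two distinct irrational roots


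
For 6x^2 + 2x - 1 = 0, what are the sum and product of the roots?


For ax^2+bx+c=0: sum = -b/a, product = c/a.
a=6, b=2, c=-1
Sum = -(2)/6 = -1/3
Product = (-1)/6 = -1/6


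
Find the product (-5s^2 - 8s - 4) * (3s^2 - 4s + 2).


Distribute each term of the first polynomial:
  (-5s^2)(3s^2 - 4s + 2) = -15s^4 + 20s^3 - 10s^2
  (-8s)(3s^2 - 4s + 2) = -24s^3 + 32s^2 - 16s
  (-4)(3s^2 - 4s + 2) = -12s^2 + 16s - 8
Sum: -15s^4 - 4s^3 + 10s^2 - 8


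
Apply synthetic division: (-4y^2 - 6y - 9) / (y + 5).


Synthetic division with c = -5. Coefficients: -4, -6, -9
Bring down -4.
  -4 * -5 = 20; 20 - 6 = 14
  14 * -5 = -70; -70 - 9 = -79
Quotient: -4y + 14, Remainder: -79


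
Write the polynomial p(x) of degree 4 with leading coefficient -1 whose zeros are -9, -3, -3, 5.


p(x) = -(x + 9)(x + 3)(x + 3)(x - 5)
Expand: -x^4 - 10x^3 + 12x^2 + 234x + 405


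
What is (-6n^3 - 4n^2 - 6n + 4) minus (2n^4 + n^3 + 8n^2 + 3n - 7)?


Distribute the minus sign:
  (-6n^3 - 4n^2 - 6n + 4)
- (2n^4 + n^3 + 8n^2 + 3n - 7)
Negate second polynomial: -2n^4 - n^3 - 8n^2 - 3n + 7
Add: -2n^4 - 7n^3 - 12n^2 - 9n + 11


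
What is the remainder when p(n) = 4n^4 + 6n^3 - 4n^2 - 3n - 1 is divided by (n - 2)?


By the Remainder Theorem, the remainder equals p(2):
  4*(2)^4 = 64
  6*(2)^3 = 48
  -4*(2)^2 = -16
  -3*(2)^1 = -6
  constant: -1
Sum: 64 + 48 - 16 - 6 - 1 = 89


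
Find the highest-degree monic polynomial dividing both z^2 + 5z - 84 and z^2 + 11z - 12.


Factor each:
  z^2 + 5z - 84 = (z + 12)(z - 7)
  z^2 + 11z - 12 = (z + 12)(z - 1)
Common monic factor: z + 12


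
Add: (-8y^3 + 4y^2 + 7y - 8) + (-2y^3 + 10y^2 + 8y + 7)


Align terms by degree and add:
  -8y^3 + 4y^2 + 7y - 8
  -2y^3 + 10y^2 + 8y + 7
= -10y^3 + 14y^2 + 15y - 1


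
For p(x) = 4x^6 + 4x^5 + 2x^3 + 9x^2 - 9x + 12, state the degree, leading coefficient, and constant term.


Highest power of x is 6, with coefficient 4. Constant term is 12.
Degree = 6, leading coefficient = 4, constant term = 12


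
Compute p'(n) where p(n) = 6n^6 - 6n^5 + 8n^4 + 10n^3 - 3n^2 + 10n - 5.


Apply the power rule term by term:
  d/dn(6n^6) = 36n^5
  d/dn(-6n^5) = -30n^4
  d/dn(8n^4) = 32n^3
  d/dn(10n^3) = 30n^2
  d/dn(-3n^2) = -6n
  d/dn(10n) = 10
  d/dn(-5) = 0
p'(n) = 36n^5 - 30n^4 + 32n^3 + 30n^2 - 6n + 10


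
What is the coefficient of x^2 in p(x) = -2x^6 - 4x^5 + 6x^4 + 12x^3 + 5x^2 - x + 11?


Read off the coefficient of x^2: 5


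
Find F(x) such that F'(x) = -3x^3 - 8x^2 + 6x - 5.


Reverse power rule on each term:
  ∫ -3x^3 dx = -(3/4)x^4
  ∫ -8x^2 dx = -(8/3)x^3
  ∫ 6x dx = 3x^2
  ∫ -5 dx = -5x
F(x) = -(3/4)x^4 - (8/3)x^3 + 3x^2 - 5x + C


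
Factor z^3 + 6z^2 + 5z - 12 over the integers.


Try integer roots (divisors of -12). z=-4: p(-4)=0.
Divide out (z + 4): quotient is z^2 + 2z - 3.
Factor the quadratic: (z + 3)(z - 1)
Result: (z + 4)(z + 3)(z - 1)


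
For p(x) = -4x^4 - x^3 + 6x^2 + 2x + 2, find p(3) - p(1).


p(3) = -289
p(1) = 5
p(3) - p(1) = -289 - 5 = -294


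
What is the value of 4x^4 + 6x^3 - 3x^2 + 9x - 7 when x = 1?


Using direct substitution:
  4 * (1)^4 = 4
  6 * (1)^3 = 6
  -3 * (1)^2 = -3
  9 * (1)^1 = 9
  constant: -7
Sum = 4 + 6 - 3 + 9 - 7 = 9


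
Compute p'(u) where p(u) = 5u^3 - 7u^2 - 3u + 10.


Apply the power rule term by term:
  d/du(5u^3) = 15u^2
  d/du(-7u^2) = -14u
  d/du(-3u) = -3
  d/du(10) = 0
p'(u) = 15u^2 - 14u - 3


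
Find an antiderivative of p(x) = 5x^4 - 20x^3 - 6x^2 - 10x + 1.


Reverse power rule on each term:
  ∫ 5x^4 dx = x^5
  ∫ -20x^3 dx = -5x^4
  ∫ -6x^2 dx = -2x^3
  ∫ -10x dx = -5x^2
  ∫ 1 dx = x
F(x) = x^5 - 5x^4 - 2x^3 - 5x^2 + x + C


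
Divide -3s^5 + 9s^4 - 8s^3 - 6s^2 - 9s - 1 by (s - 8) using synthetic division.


Synthetic division with c = 8. Coefficients: -3, 9, -8, -6, -9, -1
Bring down -3.
  -3 * 8 = -24; -24 + 9 = -15
  -15 * 8 = -120; -120 - 8 = -128
  -128 * 8 = -1024; -1024 - 6 = -1030
  -1030 * 8 = -8240; -8240 - 9 = -8249
  -8249 * 8 = -65992; -65992 - 1 = -65993
Quotient: -3s^4 - 15s^3 - 128s^2 - 1030s - 8249, Remainder: -65993


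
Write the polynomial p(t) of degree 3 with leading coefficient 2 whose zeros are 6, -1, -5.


p(t) = 2(t - 6)(t + 1)(t + 5)
Expand: 2t^3 - 62t - 60


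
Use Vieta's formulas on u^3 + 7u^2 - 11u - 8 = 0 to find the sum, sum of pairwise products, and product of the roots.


Monic cubic u^3+bu^2+cu+d=0: sum=-b, pairwise sum=c, product=-d.
b=7, c=-11, d=-8
r1+r2+r3 = -7
r1r2+r1r3+r2r3 = -11
r1r2r3 = 8


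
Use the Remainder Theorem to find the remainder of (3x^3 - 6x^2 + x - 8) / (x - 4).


By the Remainder Theorem, the remainder equals p(4):
  3*(4)^3 = 192
  -6*(4)^2 = -96
  1*(4)^1 = 4
  constant: -8
Sum: 192 - 96 + 4 - 8 = 92


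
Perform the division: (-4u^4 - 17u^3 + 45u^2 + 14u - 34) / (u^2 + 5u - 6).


(-4u^4 - 17u^3 + 45u^2 + 14u - 34) / (u^2 + 5u - 6)
Step 1: -4u^2 * (u^2 + 5u - 6) = -4u^4 - 20u^3 + 24u^2; subtract.
Step 2: 3u * (u^2 + 5u - 6) = 3u^3 + 15u^2 - 18u; subtract.
Step 3: 6 * (u^2 + 5u - 6) = 6u^2 + 30u - 36; subtract.
Quotient: -4u^2 + 3u + 6, Remainder: 2u + 2


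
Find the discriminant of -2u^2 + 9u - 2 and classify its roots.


D = b^2 - 4ac = (9)^2 - 4(-2)(-2) = 81 - 16 = 65
Since D > 0: two distinct irrational roots


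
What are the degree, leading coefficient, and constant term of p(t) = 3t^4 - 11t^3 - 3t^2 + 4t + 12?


Highest power of t is 4, with coefficient 3. Constant term is 12.
Degree = 4, leading coefficient = 3, constant term = 12


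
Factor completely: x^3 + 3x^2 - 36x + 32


Try integer roots (divisors of 32). x=4: p(4)=0.
Divide out (x - 4): quotient is x^2 + 7x - 8.
Factor the quadratic: (x - 1)(x + 8)
Result: (x - 4)(x - 1)(x + 8)


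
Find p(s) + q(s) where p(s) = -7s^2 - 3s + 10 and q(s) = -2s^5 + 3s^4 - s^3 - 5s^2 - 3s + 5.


Align terms by degree and add:
  -7s^2 - 3s + 10
  -2s^5 + 3s^4 - s^3 - 5s^2 - 3s + 5
= -2s^5 + 3s^4 - s^3 - 12s^2 - 6s + 15


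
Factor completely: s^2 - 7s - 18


Roots satisfy r1 + r2 = -b/a = 7 and r1*r2 = c/a = -18.
So r1 = -2, r2 = 9.
s^2 - 7s - 18 = (s - r1)(s - r2) = (s + 2)(s - 9)


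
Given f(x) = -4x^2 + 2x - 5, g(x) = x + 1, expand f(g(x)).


Substitute g(x) into f:
f(g(x)) = -4*(x + 1)^2 + 2*(x + 1) + (-5)
(x + 1)^2 = x^2 + 2x + 1
Expand and combine: -4x^2 - 6x - 7


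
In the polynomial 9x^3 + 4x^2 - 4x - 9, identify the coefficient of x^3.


Read off the coefficient of x^3: 9


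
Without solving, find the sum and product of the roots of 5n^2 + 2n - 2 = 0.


For an^2+bn+c=0: sum = -b/a, product = c/a.
a=5, b=2, c=-2
Sum = -(2)/5 = -2/5
Product = (-2)/5 = -2/5


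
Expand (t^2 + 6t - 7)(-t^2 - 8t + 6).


Distribute each term of the first polynomial:
  (t^2)(-t^2 - 8t + 6) = -t^4 - 8t^3 + 6t^2
  (6t)(-t^2 - 8t + 6) = -6t^3 - 48t^2 + 36t
  (-7)(-t^2 - 8t + 6) = 7t^2 + 56t - 42
Sum: -t^4 - 14t^3 - 35t^2 + 92t - 42


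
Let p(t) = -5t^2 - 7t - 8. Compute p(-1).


Using direct substitution:
  -5 * (-1)^2 = -5
  -7 * (-1)^1 = 7
  constant: -8
Sum = -5 + 7 - 8 = -6


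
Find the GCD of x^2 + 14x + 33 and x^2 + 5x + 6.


Factor each:
  x^2 + 14x + 33 = (x + 3)(x + 11)
  x^2 + 5x + 6 = (x + 3)(x + 2)
Common monic factor: x + 3


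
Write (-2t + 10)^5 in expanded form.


Expand (-2t + 10)^5 by repeated multiplication:
  (-2t + 10)^2 = 4t^2 - 40t + 100
  (-2t + 10)^3 = -8t^3 + 120t^2 - 600t + 1000
  (-2t + 10)^4 = 16t^4 - 320t^3 + 2400t^2 - 8000t + 10000
= -32t^5 + 800t^4 - 8000t^3 + 40000t^2 - 100000t + 100000


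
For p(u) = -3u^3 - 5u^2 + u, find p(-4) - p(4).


p(-4) = 108
p(4) = -268
p(-4) - p(4) = 108 + 268 = 376


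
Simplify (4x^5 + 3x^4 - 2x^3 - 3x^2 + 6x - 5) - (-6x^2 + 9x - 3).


Distribute the minus sign:
  (4x^5 + 3x^4 - 2x^3 - 3x^2 + 6x - 5)
- (-6x^2 + 9x - 3)
Negate second polynomial: 6x^2 - 9x + 3
Add: 4x^5 + 3x^4 - 2x^3 + 3x^2 - 3x - 2


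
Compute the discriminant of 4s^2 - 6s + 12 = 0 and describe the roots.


D = b^2 - 4ac = (-6)^2 - 4(4)(12) = 36 - 192 = -156
Since D < 0: two complex conjugate roots (no real roots)


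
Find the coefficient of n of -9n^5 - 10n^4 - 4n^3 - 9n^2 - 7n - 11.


Read off the coefficient of n: -7


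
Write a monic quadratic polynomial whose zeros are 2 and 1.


p(x) = (x - 2)(x - 1)
Expand: x^2 - 3x + 2


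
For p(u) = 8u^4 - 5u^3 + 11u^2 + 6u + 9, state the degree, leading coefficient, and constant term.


Highest power of u is 4, with coefficient 8. Constant term is 9.
Degree = 4, leading coefficient = 8, constant term = 9


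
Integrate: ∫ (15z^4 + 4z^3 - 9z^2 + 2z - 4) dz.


Reverse power rule on each term:
  ∫ 15z^4 dz = 3z^5
  ∫ 4z^3 dz = z^4
  ∫ -9z^2 dz = -3z^3
  ∫ 2z dz = z^2
  ∫ -4 dz = -4z
F(z) = 3z^5 + z^4 - 3z^3 + z^2 - 4z + C


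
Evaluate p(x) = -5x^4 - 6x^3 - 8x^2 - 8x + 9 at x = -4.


Using direct substitution:
  -5 * (-4)^4 = -1280
  -6 * (-4)^3 = 384
  -8 * (-4)^2 = -128
  -8 * (-4)^1 = 32
  constant: 9
Sum = -1280 + 384 - 128 + 32 + 9 = -983


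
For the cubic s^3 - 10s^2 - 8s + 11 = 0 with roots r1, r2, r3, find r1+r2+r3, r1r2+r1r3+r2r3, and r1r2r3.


Monic cubic s^3+bs^2+cs+d=0: sum=-b, pairwise sum=c, product=-d.
b=-10, c=-8, d=11
r1+r2+r3 = 10
r1r2+r1r3+r2r3 = -8
r1r2r3 = -11


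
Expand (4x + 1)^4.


Expand (4x + 1)^4 by repeated multiplication:
  (4x + 1)^2 = 16x^2 + 8x + 1
  (4x + 1)^3 = 64x^3 + 48x^2 + 12x + 1
= 256x^4 + 256x^3 + 96x^2 + 16x + 1


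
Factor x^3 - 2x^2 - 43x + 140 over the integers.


Try integer roots (divisors of 140). x=4: p(4)=0.
Divide out (x - 4): quotient is x^2 + 2x - 35.
Factor the quadratic: (x + 7)(x - 5)
Result: (x - 4)(x + 7)(x - 5)


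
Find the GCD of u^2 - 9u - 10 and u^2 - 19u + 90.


Factor each:
  u^2 - 9u - 10 = (u - 10)(u + 1)
  u^2 - 19u + 90 = (u - 10)(u - 9)
Common monic factor: u - 10


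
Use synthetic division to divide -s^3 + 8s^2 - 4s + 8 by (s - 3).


Synthetic division with c = 3. Coefficients: -1, 8, -4, 8
Bring down -1.
  -1 * 3 = -3; -3 + 8 = 5
  5 * 3 = 15; 15 - 4 = 11
  11 * 3 = 33; 33 + 8 = 41
Quotient: -s^2 + 5s + 11, Remainder: 41


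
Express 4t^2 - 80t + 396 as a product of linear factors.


Roots satisfy r1 + r2 = -b/a = 20 and r1*r2 = c/a = 99.
So r1 = 11, r2 = 9.
4t^2 - 80t + 396 = 4(t - r1)(t - r2) = 4(t - 11)(t - 9)


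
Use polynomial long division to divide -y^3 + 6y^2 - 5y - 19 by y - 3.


(-y^3 + 6y^2 - 5y - 19) / (y - 3)
Step 1: -y^2 * (y - 3) = -y^3 + 3y^2; subtract.
Step 2: 3y * (y - 3) = 3y^2 - 9y; subtract.
Step 3: 4 * (y - 3) = 4y - 12; subtract.
Quotient: -y^2 + 3y + 4, Remainder: -7


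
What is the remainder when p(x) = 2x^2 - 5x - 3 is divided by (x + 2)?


By the Remainder Theorem, the remainder equals p(-2):
  2*(-2)^2 = 8
  -5*(-2)^1 = 10
  constant: -3
Sum: 8 + 10 - 3 = 15


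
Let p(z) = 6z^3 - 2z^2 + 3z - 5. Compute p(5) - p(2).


p(5) = 710
p(2) = 41
p(5) - p(2) = 710 - 41 = 669


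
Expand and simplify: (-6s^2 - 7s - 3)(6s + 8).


Distribute each term of the first polynomial:
  (-6s^2)(6s + 8) = -36s^3 - 48s^2
  (-7s)(6s + 8) = -42s^2 - 56s
  (-3)(6s + 8) = -18s - 24
Sum: -36s^3 - 90s^2 - 74s - 24


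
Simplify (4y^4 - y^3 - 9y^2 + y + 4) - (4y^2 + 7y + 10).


Distribute the minus sign:
  (4y^4 - y^3 - 9y^2 + y + 4)
- (4y^2 + 7y + 10)
Negate second polynomial: -4y^2 - 7y - 10
Add: 4y^4 - y^3 - 13y^2 - 6y - 6


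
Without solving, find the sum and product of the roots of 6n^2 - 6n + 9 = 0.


For an^2+bn+c=0: sum = -b/a, product = c/a.
a=6, b=-6, c=9
Sum = -(-6)/6 = 1
Product = (9)/6 = 3/2


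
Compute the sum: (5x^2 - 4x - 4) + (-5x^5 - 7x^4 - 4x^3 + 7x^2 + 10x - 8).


Align terms by degree and add:
  5x^2 - 4x - 4
  -5x^5 - 7x^4 - 4x^3 + 7x^2 + 10x - 8
= -5x^5 - 7x^4 - 4x^3 + 12x^2 + 6x - 12


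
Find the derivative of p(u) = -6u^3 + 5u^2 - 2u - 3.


Apply the power rule term by term:
  d/du(-6u^3) = -18u^2
  d/du(5u^2) = 10u
  d/du(-2u) = -2
  d/du(-3) = 0
p'(u) = -18u^2 + 10u - 2


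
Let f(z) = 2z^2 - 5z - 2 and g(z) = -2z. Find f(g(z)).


Substitute g(z) into f:
f(g(z)) = 2*(-2z)^2 + (-5)*(-2z) + (-2)
(-2z)^2 = 4z^2
Expand and combine: 8z^2 + 10z - 2


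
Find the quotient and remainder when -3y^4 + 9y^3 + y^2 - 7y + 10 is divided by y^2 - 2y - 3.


(-3y^4 + 9y^3 + y^2 - 7y + 10) / (y^2 - 2y - 3)
Step 1: -3y^2 * (y^2 - 2y - 3) = -3y^4 + 6y^3 + 9y^2; subtract.
Step 2: 3y * (y^2 - 2y - 3) = 3y^3 - 6y^2 - 9y; subtract.
Step 3: -2 * (y^2 - 2y - 3) = -2y^2 + 4y + 6; subtract.
Quotient: -3y^2 + 3y - 2, Remainder: -2y + 4


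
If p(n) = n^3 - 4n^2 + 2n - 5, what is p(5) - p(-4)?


p(5) = 30
p(-4) = -141
p(5) - p(-4) = 30 + 141 = 171


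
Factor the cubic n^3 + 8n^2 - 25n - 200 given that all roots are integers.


Try integer roots (divisors of -200). n=-8: p(-8)=0.
Divide out (n + 8): quotient is n^2 - 25.
Factor the quadratic: (n + 5)(n - 5)
Result: (n + 8)(n + 5)(n - 5)


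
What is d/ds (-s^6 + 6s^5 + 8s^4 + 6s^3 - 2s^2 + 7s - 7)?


Apply the power rule term by term:
  d/ds(-s^6) = -6s^5
  d/ds(6s^5) = 30s^4
  d/ds(8s^4) = 32s^3
  d/ds(6s^3) = 18s^2
  d/ds(-2s^2) = -4s
  d/ds(7s) = 7
  d/ds(-7) = 0
p'(s) = -6s^5 + 30s^4 + 32s^3 + 18s^2 - 4s + 7


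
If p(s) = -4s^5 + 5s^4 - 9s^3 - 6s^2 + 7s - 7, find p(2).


Using direct substitution:
  -4 * (2)^5 = -128
  5 * (2)^4 = 80
  -9 * (2)^3 = -72
  -6 * (2)^2 = -24
  7 * (2)^1 = 14
  constant: -7
Sum = -128 + 80 - 72 - 24 + 14 - 7 = -137


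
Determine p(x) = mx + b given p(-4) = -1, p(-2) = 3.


p(x) = mx + b. Using p(-4)=-1, p(-2)=3:
m = (-1 - 3)/(-4 + 2) = -4/-2 = 2
b = -1 - m*(-4) = -1 + 8 = 7
p(x) = 2x + 7


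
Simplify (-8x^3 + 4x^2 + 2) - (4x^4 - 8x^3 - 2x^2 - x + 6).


Distribute the minus sign:
  (-8x^3 + 4x^2 + 2)
- (4x^4 - 8x^3 - 2x^2 - x + 6)
Negate second polynomial: -4x^4 + 8x^3 + 2x^2 + x - 6
Add: -4x^4 + 6x^2 + x - 4


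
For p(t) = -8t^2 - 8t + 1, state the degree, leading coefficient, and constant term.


Highest power of t is 2, with coefficient -8. Constant term is 1.
Degree = 2, leading coefficient = -8, constant term = 1


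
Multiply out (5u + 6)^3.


Expand (5u + 6)^3 by repeated multiplication:
  (5u + 6)^2 = 25u^2 + 60u + 36
= 125u^3 + 450u^2 + 540u + 216


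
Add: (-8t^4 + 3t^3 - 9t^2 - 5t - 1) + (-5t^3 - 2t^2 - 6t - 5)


Align terms by degree and add:
  -8t^4 + 3t^3 - 9t^2 - 5t - 1
  -5t^3 - 2t^2 - 6t - 5
= -8t^4 - 2t^3 - 11t^2 - 11t - 6


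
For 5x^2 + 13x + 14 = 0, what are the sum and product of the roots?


For ax^2+bx+c=0: sum = -b/a, product = c/a.
a=5, b=13, c=14
Sum = -(13)/5 = -13/5
Product = (14)/5 = 14/5


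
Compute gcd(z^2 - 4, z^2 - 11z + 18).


Factor each:
  z^2 - 4 = (z - 2)(z + 2)
  z^2 - 11z + 18 = (z - 2)(z - 9)
Common monic factor: z - 2


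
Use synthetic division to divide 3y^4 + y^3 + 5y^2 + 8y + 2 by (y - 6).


Synthetic division with c = 6. Coefficients: 3, 1, 5, 8, 2
Bring down 3.
  3 * 6 = 18; 18 + 1 = 19
  19 * 6 = 114; 114 + 5 = 119
  119 * 6 = 714; 714 + 8 = 722
  722 * 6 = 4332; 4332 + 2 = 4334
Quotient: 3y^3 + 19y^2 + 119y + 722, Remainder: 4334


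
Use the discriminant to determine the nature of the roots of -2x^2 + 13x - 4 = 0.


D = b^2 - 4ac = (13)^2 - 4(-2)(-4) = 169 - 32 = 137
Since D > 0: two distinct irrational roots


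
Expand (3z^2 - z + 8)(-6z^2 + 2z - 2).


Distribute each term of the first polynomial:
  (3z^2)(-6z^2 + 2z - 2) = -18z^4 + 6z^3 - 6z^2
  (-z)(-6z^2 + 2z - 2) = 6z^3 - 2z^2 + 2z
  (8)(-6z^2 + 2z - 2) = -48z^2 + 16z - 16
Sum: -18z^4 + 12z^3 - 56z^2 + 18z - 16


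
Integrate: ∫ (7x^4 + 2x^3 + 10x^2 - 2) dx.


Reverse power rule on each term:
  ∫ 7x^4 dx = (7/5)x^5
  ∫ 2x^3 dx = (1/2)x^4
  ∫ 10x^2 dx = (10/3)x^3
  ∫ -2 dx = -2x
F(x) = (7/5)x^5 + (1/2)x^4 + (10/3)x^3 - 2x + C


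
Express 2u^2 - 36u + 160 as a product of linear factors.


Roots satisfy r1 + r2 = -b/a = 18 and r1*r2 = c/a = 80.
So r1 = 10, r2 = 8.
2u^2 - 36u + 160 = 2(u - r1)(u - r2) = 2(u - 10)(u - 8)


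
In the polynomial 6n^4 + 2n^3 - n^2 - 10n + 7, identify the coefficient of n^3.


Read off the coefficient of n^3: 2


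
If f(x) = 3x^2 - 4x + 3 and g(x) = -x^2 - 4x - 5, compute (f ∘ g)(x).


Substitute g(x) into f:
f(g(x)) = 3*(-x^2 - 4x - 5)^2 + (-4)*(-x^2 - 4x - 5) + 3
(-x^2 - 4x - 5)^2 = x^4 + 8x^3 + 26x^2 + 40x + 25
Expand and combine: 3x^4 + 24x^3 + 82x^2 + 136x + 98


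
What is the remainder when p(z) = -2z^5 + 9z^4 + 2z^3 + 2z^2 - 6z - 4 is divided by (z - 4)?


By the Remainder Theorem, the remainder equals p(4):
  -2*(4)^5 = -2048
  9*(4)^4 = 2304
  2*(4)^3 = 128
  2*(4)^2 = 32
  -6*(4)^1 = -24
  constant: -4
Sum: -2048 + 2304 + 128 + 32 - 24 - 4 = 388


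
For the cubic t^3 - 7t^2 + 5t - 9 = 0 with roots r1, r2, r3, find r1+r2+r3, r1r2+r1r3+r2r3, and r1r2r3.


Monic cubic t^3+bt^2+ct+d=0: sum=-b, pairwise sum=c, product=-d.
b=-7, c=5, d=-9
r1+r2+r3 = 7
r1r2+r1r3+r2r3 = 5
r1r2r3 = 9


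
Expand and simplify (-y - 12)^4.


Expand (-y - 12)^4 by repeated multiplication:
  (-y - 12)^2 = y^2 + 24y + 144
  (-y - 12)^3 = -y^3 - 36y^2 - 432y - 1728
= y^4 + 48y^3 + 864y^2 + 6912y + 20736


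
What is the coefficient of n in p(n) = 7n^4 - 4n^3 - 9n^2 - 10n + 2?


Read off the coefficient of n: -10


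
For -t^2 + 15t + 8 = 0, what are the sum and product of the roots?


For at^2+bt+c=0: sum = -b/a, product = c/a.
a=-1, b=15, c=8
Sum = -(15)/-1 = 15
Product = (8)/-1 = -8


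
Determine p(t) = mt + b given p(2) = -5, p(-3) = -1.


p(t) = mt + b. Using p(2)=-5, p(-3)=-1:
m = (-5 + 1)/(2 + 3) = -4/5 = -4/5
b = -5 - m*(2) = -5 + 8/5 = -17/5
p(t) = -(4/5)t - (17/5)


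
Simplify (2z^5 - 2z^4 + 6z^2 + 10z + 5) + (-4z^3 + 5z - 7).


Align terms by degree and add:
  2z^5 - 2z^4 + 6z^2 + 10z + 5
  -4z^3 + 5z - 7
= 2z^5 - 2z^4 - 4z^3 + 6z^2 + 15z - 2


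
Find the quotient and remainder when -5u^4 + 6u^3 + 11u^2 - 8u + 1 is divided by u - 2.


(-5u^4 + 6u^3 + 11u^2 - 8u + 1) / (u - 2)
Step 1: -5u^3 * (u - 2) = -5u^4 + 10u^3; subtract.
Step 2: -4u^2 * (u - 2) = -4u^3 + 8u^2; subtract.
Step 3: 3u * (u - 2) = 3u^2 - 6u; subtract.
Step 4: -2 * (u - 2) = -2u + 4; subtract.
Quotient: -5u^3 - 4u^2 + 3u - 2, Remainder: -3


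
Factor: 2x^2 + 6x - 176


Roots satisfy r1 + r2 = -b/a = -3 and r1*r2 = c/a = -88.
So r1 = -11, r2 = 8.
2x^2 + 6x - 176 = 2(x - r1)(x - r2) = 2(x + 11)(x - 8)


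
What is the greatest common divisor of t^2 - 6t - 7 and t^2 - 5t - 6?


Factor each:
  t^2 - 6t - 7 = (t + 1)(t - 7)
  t^2 - 5t - 6 = (t + 1)(t - 6)
Common monic factor: t + 1


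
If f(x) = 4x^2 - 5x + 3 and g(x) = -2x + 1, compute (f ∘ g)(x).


Substitute g(x) into f:
f(g(x)) = 4*(-2x + 1)^2 + (-5)*(-2x + 1) + 3
(-2x + 1)^2 = 4x^2 - 4x + 1
Expand and combine: 16x^2 - 6x + 2


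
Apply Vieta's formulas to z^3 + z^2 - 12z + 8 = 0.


Monic cubic z^3+bz^2+cz+d=0: sum=-b, pairwise sum=c, product=-d.
b=1, c=-12, d=8
r1+r2+r3 = -1
r1r2+r1r3+r2r3 = -12
r1r2r3 = -8


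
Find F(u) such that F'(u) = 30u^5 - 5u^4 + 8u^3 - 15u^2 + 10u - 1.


Reverse power rule on each term:
  ∫ 30u^5 du = 5u^6
  ∫ -5u^4 du = -u^5
  ∫ 8u^3 du = 2u^4
  ∫ -15u^2 du = -5u^3
  ∫ 10u du = 5u^2
  ∫ -1 du = -u
F(u) = 5u^6 - u^5 + 2u^4 - 5u^3 + 5u^2 - u + C


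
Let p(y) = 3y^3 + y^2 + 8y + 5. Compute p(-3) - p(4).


p(-3) = -91
p(4) = 245
p(-3) - p(4) = -91 - 245 = -336


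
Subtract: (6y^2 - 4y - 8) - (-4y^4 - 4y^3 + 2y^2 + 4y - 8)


Distribute the minus sign:
  (6y^2 - 4y - 8)
- (-4y^4 - 4y^3 + 2y^2 + 4y - 8)
Negate second polynomial: 4y^4 + 4y^3 - 2y^2 - 4y + 8
Add: 4y^4 + 4y^3 + 4y^2 - 8y


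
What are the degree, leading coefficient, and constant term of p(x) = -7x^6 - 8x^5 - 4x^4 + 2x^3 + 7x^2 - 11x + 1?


Highest power of x is 6, with coefficient -7. Constant term is 1.
Degree = 6, leading coefficient = -7, constant term = 1


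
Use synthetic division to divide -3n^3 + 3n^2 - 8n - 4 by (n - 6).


Synthetic division with c = 6. Coefficients: -3, 3, -8, -4
Bring down -3.
  -3 * 6 = -18; -18 + 3 = -15
  -15 * 6 = -90; -90 - 8 = -98
  -98 * 6 = -588; -588 - 4 = -592
Quotient: -3n^2 - 15n - 98, Remainder: -592


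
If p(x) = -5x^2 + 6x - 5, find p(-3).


Using direct substitution:
  -5 * (-3)^2 = -45
  6 * (-3)^1 = -18
  constant: -5
Sum = -45 - 18 - 5 = -68


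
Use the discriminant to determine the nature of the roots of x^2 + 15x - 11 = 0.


D = b^2 - 4ac = (15)^2 - 4(1)(-11) = 225 + 44 = 269
Since D > 0: two distinct irrational roots


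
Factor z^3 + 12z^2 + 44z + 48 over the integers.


Try integer roots (divisors of 48). z=-4: p(-4)=0.
Divide out (z + 4): quotient is z^2 + 8z + 12.
Factor the quadratic: (z + 6)(z + 2)
Result: (z + 4)(z + 6)(z + 2)


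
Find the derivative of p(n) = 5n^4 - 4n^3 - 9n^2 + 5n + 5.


Apply the power rule term by term:
  d/dn(5n^4) = 20n^3
  d/dn(-4n^3) = -12n^2
  d/dn(-9n^2) = -18n
  d/dn(5n) = 5
  d/dn(5) = 0
p'(n) = 20n^3 - 12n^2 - 18n + 5


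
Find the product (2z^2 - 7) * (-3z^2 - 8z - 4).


Distribute each term of the first polynomial:
  (2z^2)(-3z^2 - 8z - 4) = -6z^4 - 16z^3 - 8z^2
  (-7)(-3z^2 - 8z - 4) = 21z^2 + 56z + 28
Sum: -6z^4 - 16z^3 + 13z^2 + 56z + 28


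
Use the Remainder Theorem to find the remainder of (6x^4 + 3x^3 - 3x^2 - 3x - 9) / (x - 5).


By the Remainder Theorem, the remainder equals p(5):
  6*(5)^4 = 3750
  3*(5)^3 = 375
  -3*(5)^2 = -75
  -3*(5)^1 = -15
  constant: -9
Sum: 3750 + 375 - 75 - 15 - 9 = 4026


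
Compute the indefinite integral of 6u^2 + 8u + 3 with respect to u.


Reverse power rule on each term:
  ∫ 6u^2 du = 2u^3
  ∫ 8u du = 4u^2
  ∫ 3 du = 3u
F(u) = 2u^3 + 4u^2 + 3u + C


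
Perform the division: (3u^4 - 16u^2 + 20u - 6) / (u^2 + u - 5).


(3u^4 - 16u^2 + 20u - 6) / (u^2 + u - 5)
Step 1: 3u^2 * (u^2 + u - 5) = 3u^4 + 3u^3 - 15u^2; subtract.
Step 2: -3u * (u^2 + u - 5) = -3u^3 - 3u^2 + 15u; subtract.
Step 3: 2 * (u^2 + u - 5) = 2u^2 + 2u - 10; subtract.
Quotient: 3u^2 - 3u + 2, Remainder: 3u + 4


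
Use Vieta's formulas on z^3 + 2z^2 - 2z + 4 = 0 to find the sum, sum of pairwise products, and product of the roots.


Monic cubic z^3+bz^2+cz+d=0: sum=-b, pairwise sum=c, product=-d.
b=2, c=-2, d=4
r1+r2+r3 = -2
r1r2+r1r3+r2r3 = -2
r1r2r3 = -4
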